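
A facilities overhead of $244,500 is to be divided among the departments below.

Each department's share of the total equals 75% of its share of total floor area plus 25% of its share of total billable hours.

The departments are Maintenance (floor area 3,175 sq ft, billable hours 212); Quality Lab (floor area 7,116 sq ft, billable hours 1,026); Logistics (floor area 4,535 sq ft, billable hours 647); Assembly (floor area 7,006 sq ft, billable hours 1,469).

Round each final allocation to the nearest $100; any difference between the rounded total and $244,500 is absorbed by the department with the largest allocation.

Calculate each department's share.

Maintenance: $30,500 · Quality Lab: $78,500 · Logistics: $49,900 · Assembly: $85,600

Floor area total 21,832; billable hours total 3,354.
Combined weights (75% floor area + 25% billable hours): Maintenance 0.1249; Quality Lab 0.3209; Logistics 0.2040; Assembly 0.3502.
Proportional shares: Maintenance 30,531.59; Quality Lab 78,468.25; Logistics 49,882.39; Assembly 85,617.77.
Rounded to nearest $100: Maintenance $30,500; Quality Lab $78,500; Logistics $49,900; Assembly $85,600. Sum = $244,500.
Rounded total matches; no reconciliation needed.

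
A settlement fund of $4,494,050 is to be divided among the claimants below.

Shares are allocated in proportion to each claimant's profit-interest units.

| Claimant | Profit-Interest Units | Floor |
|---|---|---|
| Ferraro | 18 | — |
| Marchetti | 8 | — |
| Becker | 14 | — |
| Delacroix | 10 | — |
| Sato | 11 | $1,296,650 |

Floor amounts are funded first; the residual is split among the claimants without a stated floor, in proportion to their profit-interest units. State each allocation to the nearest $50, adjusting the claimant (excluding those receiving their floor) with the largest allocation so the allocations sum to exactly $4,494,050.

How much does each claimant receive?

Fund the minimums — Sato $1,296,650. Balance $3,197,400.
Balance split over remaining profit-interest units 50: Ferraro 1,151,064.00 → $1,151,050; Marchetti 511,584.00 → $511,600; Becker 895,272.00 → $895,250; Delacroix 639,480.00 → $639,500.

Ferraro: $1,151,050 · Marchetti: $511,600 · Becker: $895,250 · Delacroix: $639,500 · Sato: $1,296,650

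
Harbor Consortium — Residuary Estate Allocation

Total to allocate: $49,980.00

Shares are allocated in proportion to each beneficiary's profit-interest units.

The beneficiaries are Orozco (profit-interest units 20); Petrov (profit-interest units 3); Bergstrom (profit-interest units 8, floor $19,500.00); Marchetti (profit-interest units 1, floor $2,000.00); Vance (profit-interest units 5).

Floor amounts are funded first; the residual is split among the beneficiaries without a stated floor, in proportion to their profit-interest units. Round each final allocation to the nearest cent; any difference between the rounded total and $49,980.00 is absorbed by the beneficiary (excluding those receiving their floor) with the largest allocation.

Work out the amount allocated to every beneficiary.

Fund the minimums — Bergstrom $19,500.00; Marchetti $2,000.00. Remaining pool $28,480.00.
Remaining pool split over remaining profit-interest units 28: Orozco 20,342.8571 → $20,342.86; Petrov 3,051.4286 → $3,051.43; Vance 5,085.7143 → $5,085.71.

Orozco: $20,342.86 | Petrov: $3,051.43 | Bergstrom: $19,500.00 | Marchetti: $2,000.00 | Vance: $5,085.71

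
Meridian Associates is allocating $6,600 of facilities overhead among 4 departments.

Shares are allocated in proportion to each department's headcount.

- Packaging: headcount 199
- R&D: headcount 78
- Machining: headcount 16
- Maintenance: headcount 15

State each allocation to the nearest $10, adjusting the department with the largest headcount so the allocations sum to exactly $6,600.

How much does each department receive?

Headcount total: 308.
Raw shares: Packaging 199/308 × $6,600 = 4,264.29; R&D 78/308 × $6,600 = 1,671.43; Machining 16/308 × $6,600 = 342.86; Maintenance 15/308 × $6,600 = 321.43.
After rounding ($10): Packaging $4,260; R&D $1,670; Machining $340; Maintenance $320. Sum = $6,590.
Difference $6,600 − $6,590 = +$10 applied to largest headcount (Packaging): Packaging becomes $4,270.

Packaging: $4,270 · R&D: $1,670 · Machining: $340 · Maintenance: $320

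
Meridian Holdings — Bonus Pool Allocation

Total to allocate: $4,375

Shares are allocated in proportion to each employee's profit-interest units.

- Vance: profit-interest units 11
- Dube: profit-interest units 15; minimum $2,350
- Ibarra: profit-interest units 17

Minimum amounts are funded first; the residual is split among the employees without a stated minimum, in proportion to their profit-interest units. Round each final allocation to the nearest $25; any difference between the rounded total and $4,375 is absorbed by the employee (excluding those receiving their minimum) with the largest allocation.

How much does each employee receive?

Fund the minimums — Dube $2,350. Balance $2,025.
Balance split over remaining profit-interest units 28: Vance 795.54 → $800; Ibarra 1,229.46 → $1,225.

Vance: $800; Dube: $2,350; Ibarra: $1,225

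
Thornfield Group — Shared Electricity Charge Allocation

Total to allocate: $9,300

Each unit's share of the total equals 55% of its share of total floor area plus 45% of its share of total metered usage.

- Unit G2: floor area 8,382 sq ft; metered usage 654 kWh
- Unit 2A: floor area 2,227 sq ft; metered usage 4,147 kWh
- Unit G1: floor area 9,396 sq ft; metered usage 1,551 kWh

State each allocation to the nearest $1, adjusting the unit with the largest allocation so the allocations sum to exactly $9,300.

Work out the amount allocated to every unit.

Floor area total 20,005; metered usage total 6,352.
Composite weights (55% floor area + 45% metered usage): Unit G2 0.2768; Unit 2A 0.3550; Unit G1 0.3682.
Proportional shares: Unit G2 2,574.05; Unit 2A 3,301.65; Unit G1 3,424.30.
At nearest $1: Unit G2 $2,574; Unit 2A $3,302; Unit G1 $3,424. Sum = $9,300.
Rounded total matches; no reconciliation needed.

Unit G2: $2,574 · Unit 2A: $3,302 · Unit G1: $3,424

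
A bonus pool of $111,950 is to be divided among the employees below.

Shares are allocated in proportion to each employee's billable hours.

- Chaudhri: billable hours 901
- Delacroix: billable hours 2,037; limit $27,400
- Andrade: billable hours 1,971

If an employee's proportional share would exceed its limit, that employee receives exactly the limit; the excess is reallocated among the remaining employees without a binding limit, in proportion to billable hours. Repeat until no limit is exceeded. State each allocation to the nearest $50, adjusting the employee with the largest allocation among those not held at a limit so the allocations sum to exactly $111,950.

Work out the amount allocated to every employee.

Total billable hours = 4,909.
Proportional shares (ignoring caps): Chaudhri 20,547.35; Delacroix 46,453.89; Andrade 44,948.76.
Capped: Delacroix ($27,400); remaining pool $84,550 reallocated over remaining billable hours 2,872.
Redistributed shares: Chaudhri 26,524.91 → $26,500; Andrade 58,025.09 → $58,050.

Chaudhri: $26,500 · Delacroix: $27,400 · Andrade: $58,050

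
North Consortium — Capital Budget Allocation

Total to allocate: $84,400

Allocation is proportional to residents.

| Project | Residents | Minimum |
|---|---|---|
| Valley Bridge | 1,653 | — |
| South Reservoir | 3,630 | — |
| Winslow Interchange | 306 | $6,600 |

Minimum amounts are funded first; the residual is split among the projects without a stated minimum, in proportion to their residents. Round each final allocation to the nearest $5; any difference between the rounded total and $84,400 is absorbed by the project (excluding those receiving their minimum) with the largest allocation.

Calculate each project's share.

Valley Bridge: $24,345; South Reservoir: $53,455; Winslow Interchange: $6,600

Guaranteed amounts: Winslow Interchange $6,600. Remaining pool $77,800.
Remaining pool split over remaining residents 5,283: Valley Bridge 24,342.87 → $24,345; South Reservoir 53,457.13 → $53,455.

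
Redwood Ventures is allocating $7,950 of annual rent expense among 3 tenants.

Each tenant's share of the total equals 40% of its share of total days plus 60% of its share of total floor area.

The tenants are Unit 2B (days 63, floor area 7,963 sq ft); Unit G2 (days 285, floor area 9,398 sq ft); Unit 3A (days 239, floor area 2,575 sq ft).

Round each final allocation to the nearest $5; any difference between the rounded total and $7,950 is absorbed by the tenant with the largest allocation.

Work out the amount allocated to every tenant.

Unit 2B: $2,245 · Unit G2: $3,795 · Unit 3A: $1,910

Days total 587; floor area total 19,936.
Composite weights (40% days + 60% floor area): Unit 2B 0.2826; Unit G2 0.4771; Unit 3A 0.2404.
Unrounded shares: Unit 2B 2,246.57; Unit G2 3,792.57; Unit 3A 1,910.86.
At nearest $5: Unit 2B $2,245; Unit G2 $3,795; Unit 3A $1,910. Sum = $7,950.
Sum already equals the total — no adjustment.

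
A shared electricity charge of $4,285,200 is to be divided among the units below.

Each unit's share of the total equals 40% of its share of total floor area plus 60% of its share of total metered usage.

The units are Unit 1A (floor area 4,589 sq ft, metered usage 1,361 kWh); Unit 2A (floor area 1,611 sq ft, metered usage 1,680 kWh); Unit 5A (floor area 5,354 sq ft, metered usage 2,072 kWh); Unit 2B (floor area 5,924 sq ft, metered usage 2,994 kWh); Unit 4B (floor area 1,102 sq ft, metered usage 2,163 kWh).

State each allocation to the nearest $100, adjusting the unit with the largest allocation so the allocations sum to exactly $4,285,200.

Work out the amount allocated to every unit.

Floor area total 18,580; metered usage total 10,270.
Composite weights (40% floor area + 60% metered usage): Unit 1A 0.1783; Unit 2A 0.1328; Unit 5A 0.2363; Unit 2B 0.3025; Unit 4B 0.1501.
Pro-rata amounts: Unit 1A 764,083.50; Unit 2A 569,213.42; Unit 5A 1,012,658.46; Unit 2B 1,296,068.25; Unit 4B 643,176.37.
Rounded to nearest $100: Unit 1A $764,100; Unit 2A $569,200; Unit 5A $1,012,700; Unit 2B $1,296,100; Unit 4B $643,200. Sum = $4,285,300.
Difference $4,285,200 − $4,285,300 = −$100 applied to largest allocation (Unit 2B): Unit 2B becomes $1,296,000.

Unit 1A: $764,100; Unit 2A: $569,200; Unit 5A: $1,012,700; Unit 2B: $1,296,000; Unit 4B: $643,200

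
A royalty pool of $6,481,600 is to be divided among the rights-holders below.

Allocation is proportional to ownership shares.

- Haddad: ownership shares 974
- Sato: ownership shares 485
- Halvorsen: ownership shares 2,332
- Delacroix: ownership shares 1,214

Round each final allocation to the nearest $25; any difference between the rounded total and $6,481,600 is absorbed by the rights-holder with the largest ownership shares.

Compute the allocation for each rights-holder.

Sum of ownership shares: 5,005.
Pro-rata amounts: Haddad 974/5,005 × $6,481,600 = 1,261,354.33; Sato 485/5,005 × $6,481,600 = 628,087.11; Halvorsen 2,332/5,005 × $6,481,600 = 3,019,998.24; Delacroix 1,214/5,005 × $6,481,600 = 1,572,160.32.
At nearest $25: Haddad $1,261,350; Sato $628,075; Halvorsen $3,020,000; Delacroix $1,572,150. Sum = $6,481,575.
Difference $6,481,600 − $6,481,575 = +$25 applied to largest ownership shares (Halvorsen): Halvorsen becomes $3,020,025.

Haddad: $1,261,350 | Sato: $628,075 | Halvorsen: $3,020,025 | Delacroix: $1,572,150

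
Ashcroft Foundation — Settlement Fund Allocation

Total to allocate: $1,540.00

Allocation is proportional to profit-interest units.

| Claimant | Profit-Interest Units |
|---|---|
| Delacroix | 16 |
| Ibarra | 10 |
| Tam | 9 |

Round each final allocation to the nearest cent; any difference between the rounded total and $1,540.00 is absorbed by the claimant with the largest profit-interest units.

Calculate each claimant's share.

Sum of profit-interest units: 16 + 10 + 9 = 35.
Pro-rata amounts: Delacroix 704.0000; Ibarra 440.0000; Tam 396.0000.
After rounding (cent): Delacroix $704.00; Ibarra $440.00; Tam $396.00. Sum = $1,540.00.
Rounded total matches; no reconciliation needed.

Delacroix: $704.00 · Ibarra: $440.00 · Tam: $396.00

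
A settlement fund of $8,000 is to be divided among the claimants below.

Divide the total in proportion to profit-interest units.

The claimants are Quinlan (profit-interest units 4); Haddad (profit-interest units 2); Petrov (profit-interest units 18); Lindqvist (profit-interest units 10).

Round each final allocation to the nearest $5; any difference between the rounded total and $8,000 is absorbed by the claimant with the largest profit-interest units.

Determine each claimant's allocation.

Combined profit-interest units = 4 + 2 + 18 + 10 = 34.
Unrounded shares: Quinlan 941.18; Haddad 470.59; Petrov 4,235.29; Lindqvist 2,352.94.
After rounding ($5): Quinlan $940; Haddad $470; Petrov $4,235; Lindqvist $2,355. Sum = $8,000.
Rounded total matches; no reconciliation needed.

Quinlan: $940 | Haddad: $470 | Petrov: $4,235 | Lindqvist: $2,355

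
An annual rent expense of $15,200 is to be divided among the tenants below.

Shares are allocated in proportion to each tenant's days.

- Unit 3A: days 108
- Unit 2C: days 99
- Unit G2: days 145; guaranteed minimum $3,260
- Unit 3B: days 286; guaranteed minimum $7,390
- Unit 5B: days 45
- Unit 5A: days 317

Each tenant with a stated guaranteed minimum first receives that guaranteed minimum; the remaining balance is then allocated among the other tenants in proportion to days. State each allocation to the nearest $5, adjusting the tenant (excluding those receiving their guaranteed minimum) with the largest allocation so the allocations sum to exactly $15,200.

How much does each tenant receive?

Fund the minimums — Unit G2 $3,260; Unit 3B $7,390. Residual $4,550.
Residual split over remaining days 569: Unit 3A 863.62 → $865; Unit 2C 791.65 → $790; Unit 5B 359.84 → $360; Unit 5A 2,534.89 → $2,535.

Unit 3A: $865 · Unit 2C: $790 · Unit G2: $3,260 · Unit 3B: $7,390 · Unit 5B: $360 · Unit 5A: $2,535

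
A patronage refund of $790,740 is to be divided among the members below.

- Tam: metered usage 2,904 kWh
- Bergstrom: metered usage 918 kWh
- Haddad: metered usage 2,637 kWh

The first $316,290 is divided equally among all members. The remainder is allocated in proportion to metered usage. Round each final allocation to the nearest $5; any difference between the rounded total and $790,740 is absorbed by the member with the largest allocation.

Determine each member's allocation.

Tam: $318,745 · Bergstrom: $172,860 · Haddad: $299,135

Equal tier: $316,290 ÷ 3 = $105,430 apiece.
Remainder $474,450 by metered usage (total 6,459): Tam 213,315.19 → $213,315; Bergstrom 67,432.28 → $67,430; Haddad 193,702.53 → $193,705.
Totals: Tam $105,430 + $213,315 = $318,745; Bergstrom $105,430 + $67,430 = $172,860; Haddad $105,430 + $193,705 = $299,135.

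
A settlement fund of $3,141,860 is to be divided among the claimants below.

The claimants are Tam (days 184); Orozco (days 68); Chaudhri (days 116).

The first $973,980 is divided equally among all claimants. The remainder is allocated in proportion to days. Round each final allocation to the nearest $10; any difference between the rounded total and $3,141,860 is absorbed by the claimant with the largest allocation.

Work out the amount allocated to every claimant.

Tam: $1,408,600 · Orozco: $725,250 · Chaudhri: $1,008,010

First tranche $973,980 split equally: $324,660 each.
Remainder $2,167,880 by days (total 368): Tam 1,083,940.00 → $1,083,940; Orozco 400,586.52 → $400,590; Chaudhri 683,353.48 → $683,350.
Totals: Tam $324,660 + $1,083,940 = $1,408,600; Orozco $324,660 + $400,590 = $725,250; Chaudhri $324,660 + $683,350 = $1,008,010.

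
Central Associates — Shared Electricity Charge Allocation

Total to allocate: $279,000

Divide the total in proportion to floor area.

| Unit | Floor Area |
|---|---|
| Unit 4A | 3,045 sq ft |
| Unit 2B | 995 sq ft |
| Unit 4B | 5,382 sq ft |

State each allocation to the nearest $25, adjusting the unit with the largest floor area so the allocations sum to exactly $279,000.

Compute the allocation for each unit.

Floor area total: 9,422.
Raw shares: Unit 4A 3,045/9,422 × $279,000 = 90,167.16; Unit 2B 995/9,422 × $279,000 = 29,463.49; Unit 4B 5,382/9,422 × $279,000 = 159,369.35.
Rounded to nearest $25: Unit 4A $90,175; Unit 2B $29,475; Unit 4B $159,375. Sum = $279,025.
Difference $279,000 − $279,025 = −$25 applied to largest floor area (Unit 4B): Unit 4B becomes $159,350.

Unit 4A: $90,175; Unit 2B: $29,475; Unit 4B: $159,350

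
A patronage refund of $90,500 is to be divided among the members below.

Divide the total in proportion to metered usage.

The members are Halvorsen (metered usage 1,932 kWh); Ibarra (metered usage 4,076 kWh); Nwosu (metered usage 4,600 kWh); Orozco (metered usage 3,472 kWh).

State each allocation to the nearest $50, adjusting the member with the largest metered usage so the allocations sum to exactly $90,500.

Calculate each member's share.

Combined metered usage = 14,080.
Pro-rata amounts: Halvorsen 1,932/14,080 × $90,500 = 12,418.04; Ibarra 4,076/14,080 × $90,500 = 26,198.72; Nwosu 4,600/14,080 × $90,500 = 29,566.76; Orozco 3,472/14,080 × $90,500 = 22,316.48.
At nearest $50: Halvorsen $12,400; Ibarra $26,200; Nwosu $29,550; Orozco $22,300. Sum = $90,450.
Difference $90,500 − $90,450 = +$50 applied to largest metered usage (Nwosu): Nwosu becomes $29,600.

Halvorsen: $12,400 · Ibarra: $26,200 · Nwosu: $29,600 · Orozco: $22,300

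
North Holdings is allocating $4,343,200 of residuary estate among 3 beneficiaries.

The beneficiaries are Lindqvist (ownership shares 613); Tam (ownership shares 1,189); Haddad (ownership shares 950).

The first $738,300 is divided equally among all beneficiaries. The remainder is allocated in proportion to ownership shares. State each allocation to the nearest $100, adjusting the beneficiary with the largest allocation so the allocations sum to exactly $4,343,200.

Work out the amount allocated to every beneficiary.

Lindqvist: $1,049,100; Tam: $1,803,600; Haddad: $1,490,500

First tranche $738,300 split equally: $246,100 each.
Remainder $3,604,900 by ownership shares (total 2,752): Lindqvist 802,981.00 → $803,000; Tam 1,557,494.95 → $1,557,500; Haddad 1,244,424.06 → $1,244,400.
Totals: Lindqvist $246,100 + $803,000 = $1,049,100; Tam $246,100 + $1,557,500 = $1,803,600; Haddad $246,100 + $1,244,400 = $1,490,500.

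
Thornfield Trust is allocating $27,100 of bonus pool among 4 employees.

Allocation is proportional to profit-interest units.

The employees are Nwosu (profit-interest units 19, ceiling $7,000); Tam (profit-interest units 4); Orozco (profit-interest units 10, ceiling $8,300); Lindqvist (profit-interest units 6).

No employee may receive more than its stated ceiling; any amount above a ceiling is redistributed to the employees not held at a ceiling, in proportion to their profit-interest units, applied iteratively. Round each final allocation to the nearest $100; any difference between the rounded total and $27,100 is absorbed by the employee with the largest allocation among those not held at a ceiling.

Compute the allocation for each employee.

Sum of profit-interest units: 39.
Proportional shares (ignoring caps): Nwosu 13,202.56; Tam 2,779.49; Orozco 6,948.72; Lindqvist 4,169.23.
Capped: Nwosu ($7,000); balance $20,100 reallocated over remaining profit-interest units 20.
Capped: Orozco ($8,300); balance $11,800 reallocated over remaining profit-interest units 10.
Remaining shares: Tam 4,720.00 → $4,700; Lindqvist 7,080.00 → $7,100.

Nwosu: $7,000; Tam: $4,700; Orozco: $8,300; Lindqvist: $7,100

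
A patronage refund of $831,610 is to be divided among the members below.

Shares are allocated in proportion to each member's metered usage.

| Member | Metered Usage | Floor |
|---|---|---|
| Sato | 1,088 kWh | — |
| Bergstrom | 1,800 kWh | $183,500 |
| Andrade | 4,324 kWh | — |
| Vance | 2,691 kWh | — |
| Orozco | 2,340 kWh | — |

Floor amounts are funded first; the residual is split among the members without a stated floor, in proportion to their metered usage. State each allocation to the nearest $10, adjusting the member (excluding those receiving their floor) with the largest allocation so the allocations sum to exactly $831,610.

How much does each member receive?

Sato: $67,520 · Bergstrom: $183,500 · Andrade: $268,360 · Vance: $167,010 · Orozco: $145,220

Fund the minimums — Bergstrom $183,500. Remaining pool $648,110.
Remaining pool split over remaining metered usage 10,443: Sato 67,523.09 → $67,520; Andrade 268,354.65 → $268,350; Vance 167,007.95 → $167,010; Orozco 145,224.30 → $145,220.
Rounding difference +$10 applied to Andrade → $268,360.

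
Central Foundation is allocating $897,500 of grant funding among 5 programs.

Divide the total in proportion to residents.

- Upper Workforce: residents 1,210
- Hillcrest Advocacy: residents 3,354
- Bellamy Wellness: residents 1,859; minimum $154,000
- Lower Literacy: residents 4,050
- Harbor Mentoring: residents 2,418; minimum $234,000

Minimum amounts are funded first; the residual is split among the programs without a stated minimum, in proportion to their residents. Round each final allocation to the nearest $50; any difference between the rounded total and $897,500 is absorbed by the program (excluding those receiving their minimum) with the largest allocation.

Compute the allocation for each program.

Guaranteed amounts: Bellamy Wellness $154,000; Harbor Mentoring $234,000. Balance $509,500.
Balance split over remaining residents 8,614: Upper Workforce 71,568.96 → $71,550; Hillcrest Advocacy 198,382.05 → $198,400; Lower Literacy 239,548.99 → $239,550.

Upper Workforce: $71,550; Hillcrest Advocacy: $198,400; Bellamy Wellness: $154,000; Lower Literacy: $239,550; Harbor Mentoring: $234,000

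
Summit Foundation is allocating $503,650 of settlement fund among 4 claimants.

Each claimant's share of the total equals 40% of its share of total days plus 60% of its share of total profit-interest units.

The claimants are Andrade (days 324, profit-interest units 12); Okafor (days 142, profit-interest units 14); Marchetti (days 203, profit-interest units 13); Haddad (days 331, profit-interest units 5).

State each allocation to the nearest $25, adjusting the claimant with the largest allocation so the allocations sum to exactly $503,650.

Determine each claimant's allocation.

Andrade: $147,700 | Okafor: $124,750 | Marchetti: $130,175 | Haddad: $101,025

Days total 1,000; profit-interest units total 44.
Composite weights (40% days + 60% profit-interest units): Andrade 0.2932; Okafor 0.2477; Marchetti 0.2585; Haddad 0.2006.
Proportional shares: Andrade 147,688.49; Okafor 124,758.68; Marchetti 130,179.79; Haddad 101,023.03.
Rounded to nearest $25: Andrade $147,700; Okafor $124,750; Marchetti $130,175; Haddad $101,025. Sum = $503,650.
No rounding difference to absorb.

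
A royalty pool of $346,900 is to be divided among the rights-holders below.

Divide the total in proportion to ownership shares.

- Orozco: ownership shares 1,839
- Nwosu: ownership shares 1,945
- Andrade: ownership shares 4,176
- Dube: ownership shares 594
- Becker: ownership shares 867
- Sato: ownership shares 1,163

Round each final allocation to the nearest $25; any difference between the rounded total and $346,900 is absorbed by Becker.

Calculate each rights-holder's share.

Combined ownership shares = 10,584.
Raw shares: Orozco 1,839/10,584 × $346,900 = 60,274.86; Nwosu 1,945/10,584 × $346,900 = 63,749.10; Andrade 4,176/10,584 × $346,900 = 136,872.11; Dube 594/10,584 × $346,900 = 19,468.88; Becker 867/10,584 × $346,900 = 28,416.70; Sato 1,163/10,584 × $346,900 = 38,118.36.
At nearest $25: Orozco $60,275; Nwosu $63,750; Andrade $136,875; Dube $19,475; Becker $28,425; Sato $38,125. Sum = $346,925.
Difference $346,900 − $346,925 = −$25 applied to Becker: Becker becomes $28,400.

Orozco: $60,275 · Nwosu: $63,750 · Andrade: $136,875 · Dube: $19,475 · Becker: $28,400 · Sato: $38,125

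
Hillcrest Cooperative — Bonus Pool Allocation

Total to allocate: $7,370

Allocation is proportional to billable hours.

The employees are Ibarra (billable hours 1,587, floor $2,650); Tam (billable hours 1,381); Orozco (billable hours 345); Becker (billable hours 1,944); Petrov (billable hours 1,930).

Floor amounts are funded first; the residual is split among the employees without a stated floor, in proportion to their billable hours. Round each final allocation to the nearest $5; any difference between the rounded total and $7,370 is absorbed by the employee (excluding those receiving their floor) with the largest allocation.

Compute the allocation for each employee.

Ibarra: $2,650; Tam: $1,165; Orozco: $290; Becker: $1,640; Petrov: $1,625

Fund the minimums — Ibarra $2,650. Remaining pool $4,720.
Remaining pool split over remaining billable hours 5,600: Tam 1,163.99 → $1,165; Orozco 290.79 → $290; Becker 1,638.51 → $1,640; Petrov 1,626.71 → $1,625.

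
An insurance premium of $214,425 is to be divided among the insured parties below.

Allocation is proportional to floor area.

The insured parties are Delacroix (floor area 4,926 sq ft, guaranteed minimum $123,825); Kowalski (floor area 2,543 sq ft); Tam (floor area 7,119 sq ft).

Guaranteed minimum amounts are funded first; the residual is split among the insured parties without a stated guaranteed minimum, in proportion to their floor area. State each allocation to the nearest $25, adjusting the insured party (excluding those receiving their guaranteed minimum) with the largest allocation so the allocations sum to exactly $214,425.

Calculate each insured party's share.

Guaranteed amounts: Delacroix $123,825. Balance $90,600.
Balance split over remaining floor area 9,662: Kowalski 23,845.56 → $23,850; Tam 66,754.44 → $66,750.

Delacroix: $123,825 · Kowalski: $23,850 · Tam: $66,750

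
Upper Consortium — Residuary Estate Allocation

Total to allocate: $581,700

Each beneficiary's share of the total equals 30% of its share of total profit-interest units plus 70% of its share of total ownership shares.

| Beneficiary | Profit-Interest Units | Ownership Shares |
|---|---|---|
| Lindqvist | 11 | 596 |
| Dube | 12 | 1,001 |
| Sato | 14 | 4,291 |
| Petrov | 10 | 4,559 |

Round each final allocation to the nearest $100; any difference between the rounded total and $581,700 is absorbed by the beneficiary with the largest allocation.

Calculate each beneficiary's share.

Profit-interest units total 47; ownership shares total 10,447.
Combined weights (30% profit-interest units + 70% ownership shares): Lindqvist 0.1101; Dube 0.1437; Sato 0.3769; Petrov 0.3693.
Proportional shares: Lindqvist 64,072.90; Dube 83,571.46; Sato 219,230.89; Petrov 214,824.74.
After rounding ($100): Lindqvist $64,100; Dube $83,600; Sato $219,200; Petrov $214,800. Sum = $581,700.
No rounding difference to absorb.

Lindqvist: $64,100; Dube: $83,600; Sato: $219,200; Petrov: $214,800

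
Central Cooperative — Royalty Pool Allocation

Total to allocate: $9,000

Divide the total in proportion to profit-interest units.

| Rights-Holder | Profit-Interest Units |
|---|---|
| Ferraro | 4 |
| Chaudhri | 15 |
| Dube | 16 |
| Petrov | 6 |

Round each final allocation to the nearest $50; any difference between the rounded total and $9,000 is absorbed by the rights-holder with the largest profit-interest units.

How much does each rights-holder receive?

Profit-interest units total: 4 + 15 + 16 + 6 = 41.
Proportional shares: Ferraro 878.05; Chaudhri 3,292.68; Dube 3,512.20; Petrov 1,317.07.
After rounding ($50): Ferraro $900; Chaudhri $3,300; Dube $3,500; Petrov $1,300. Sum = $9,000.
Rounded total matches; no reconciliation needed.

Ferraro: $900 · Chaudhri: $3,300 · Dube: $3,500 · Petrov: $1,300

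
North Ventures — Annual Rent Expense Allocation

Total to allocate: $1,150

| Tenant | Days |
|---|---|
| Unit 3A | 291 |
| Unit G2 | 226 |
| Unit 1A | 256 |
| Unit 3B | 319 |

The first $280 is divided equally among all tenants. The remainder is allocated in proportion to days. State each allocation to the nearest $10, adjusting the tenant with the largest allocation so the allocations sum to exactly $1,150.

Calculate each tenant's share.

Unit 3A: $300; Unit G2: $250; Unit 1A: $270; Unit 3B: $330

First tranche $280 split equally: $70 each.
Remainder $870 by days (total 1,092): Unit 3A 231.84 → $230; Unit G2 180.05 → $180; Unit 1A 203.96 → $200; Unit 3B 254.15 → $250.
Rounding difference +$10 on remainder applied to Unit 3B.
Totals: Unit 3A $70 + $230 = $300; Unit G2 $70 + $180 = $250; Unit 1A $70 + $200 = $270; Unit 3B $70 + $260 = $330.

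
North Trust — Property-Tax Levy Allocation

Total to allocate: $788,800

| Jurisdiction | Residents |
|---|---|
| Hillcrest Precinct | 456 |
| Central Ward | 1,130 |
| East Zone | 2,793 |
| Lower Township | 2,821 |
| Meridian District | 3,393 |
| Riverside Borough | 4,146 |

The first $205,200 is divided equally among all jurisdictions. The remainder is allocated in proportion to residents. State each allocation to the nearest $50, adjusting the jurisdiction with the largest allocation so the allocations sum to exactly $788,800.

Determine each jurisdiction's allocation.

Equal tier: $205,200 ÷ 6 = $34,200 apiece.
Remainder $583,600 by residents (total 14,739): Hillcrest Precinct 18,055.61 → $18,050; Central Ward 44,743.06 → $44,750; East Zone 110,590.60 → $110,600; Lower Township 111,699.27 → $111,700; Meridian District 134,347.97 → $134,350; Riverside Borough 164,163.48 → $164,150.
Totals: Hillcrest Precinct $34,200 + $18,050 = $52,250; Central Ward $34,200 + $44,750 = $78,950; East Zone $34,200 + $110,600 = $144,800; Lower Township $34,200 + $111,700 = $145,900; Meridian District $34,200 + $134,350 = $168,550; Riverside Borough $34,200 + $164,150 = $198,350.

Hillcrest Precinct: $52,250 · Central Ward: $78,950 · East Zone: $144,800 · Lower Township: $145,900 · Meridian District: $168,550 · Riverside Borough: $198,350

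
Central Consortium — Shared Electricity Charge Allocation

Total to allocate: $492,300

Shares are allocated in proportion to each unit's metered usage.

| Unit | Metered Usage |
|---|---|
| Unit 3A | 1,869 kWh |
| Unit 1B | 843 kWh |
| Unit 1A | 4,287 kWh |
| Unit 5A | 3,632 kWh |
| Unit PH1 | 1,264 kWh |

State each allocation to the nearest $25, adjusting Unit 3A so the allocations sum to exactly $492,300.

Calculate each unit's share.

Unit 3A: $77,325; Unit 1B: $34,900; Unit 1A: $177,425; Unit 5A: $150,325; Unit PH1: $52,325

Total metered usage = 11,895.
Unrounded shares: Unit 3A 1,869/11,895 × $492,300 = 77,352.56; Unit 1B 843/11,895 × $492,300 = 34,889.36; Unit 1A 4,287/11,895 × $492,300 = 177,426.66; Unit 5A 3,632/11,895 × $492,300 = 150,318.08; Unit PH1 1,264/11,895 × $492,300 = 52,313.34.
After rounding ($25): Unit 3A $77,350; Unit 1B $34,900; Unit 1A $177,425; Unit 5A $150,325; Unit PH1 $52,325. Sum = $492,325.
Difference $492,300 − $492,325 = −$25 applied to Unit 3A: Unit 3A becomes $77,325.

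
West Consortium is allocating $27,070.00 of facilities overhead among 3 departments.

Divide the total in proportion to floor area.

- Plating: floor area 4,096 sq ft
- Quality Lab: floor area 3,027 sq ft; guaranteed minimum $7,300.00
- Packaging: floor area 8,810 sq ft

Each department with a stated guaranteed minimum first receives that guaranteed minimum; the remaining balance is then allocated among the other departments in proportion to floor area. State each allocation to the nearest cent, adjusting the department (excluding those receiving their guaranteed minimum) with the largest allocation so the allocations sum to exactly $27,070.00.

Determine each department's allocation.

Fund the minimums — Quality Lab $7,300.00. Remaining pool $19,770.00.
Remaining pool split over remaining floor area 12,906: Plating 6,274.4398 → $6,274.44; Packaging 13,495.5602 → $13,495.56.

Plating: $6,274.44 · Quality Lab: $7,300.00 · Packaging: $13,495.56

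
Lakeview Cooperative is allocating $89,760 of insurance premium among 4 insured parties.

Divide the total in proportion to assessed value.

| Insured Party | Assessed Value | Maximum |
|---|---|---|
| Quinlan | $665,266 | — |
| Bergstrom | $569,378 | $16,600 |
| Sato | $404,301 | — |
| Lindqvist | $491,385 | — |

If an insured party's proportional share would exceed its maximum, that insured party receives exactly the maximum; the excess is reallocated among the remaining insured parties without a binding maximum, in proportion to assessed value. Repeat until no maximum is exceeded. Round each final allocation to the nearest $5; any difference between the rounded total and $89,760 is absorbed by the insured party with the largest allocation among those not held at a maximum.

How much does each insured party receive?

Assessed value total: 2,130,330.
Unconstrained shares: Quinlan 28,030.53; Bergstrom 23,990.35; Sato 17,034.95; Lindqvist 20,704.17.
Capped: Bergstrom ($16,600); residual $73,160 reallocated over remaining assessed value 1,560,952.
Redistributed shares: Quinlan 31,180.24 → $31,180; Sato 18,949.12 → $18,950; Lindqvist 23,030.64 → $23,030.

Quinlan: $31,180 | Bergstrom: $16,600 | Sato: $18,950 | Lindqvist: $23,030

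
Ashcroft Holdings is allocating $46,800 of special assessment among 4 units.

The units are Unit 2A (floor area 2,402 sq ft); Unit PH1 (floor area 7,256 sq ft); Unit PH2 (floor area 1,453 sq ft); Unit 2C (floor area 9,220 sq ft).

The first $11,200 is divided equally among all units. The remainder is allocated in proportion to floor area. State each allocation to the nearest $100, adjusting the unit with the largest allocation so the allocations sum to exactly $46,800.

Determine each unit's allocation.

$11,200 shared equally gives $2,800 per unit.
Remainder $35,600 by floor area (total 20,331): Unit 2A 4,205.95 → $4,200; Unit PH1 12,705.41 → $12,700; Unit PH2 2,544.23 → $2,500; Unit 2C 16,144.41 → $16,100.
Rounding difference +$100 on remainder applied to Unit 2C.
Totals: Unit 2A $2,800 + $4,200 = $7,000; Unit PH1 $2,800 + $12,700 = $15,500; Unit PH2 $2,800 + $2,500 = $5,300; Unit 2C $2,800 + $16,200 = $19,000.

Unit 2A: $7,000 · Unit PH1: $15,500 · Unit PH2: $5,300 · Unit 2C: $19,000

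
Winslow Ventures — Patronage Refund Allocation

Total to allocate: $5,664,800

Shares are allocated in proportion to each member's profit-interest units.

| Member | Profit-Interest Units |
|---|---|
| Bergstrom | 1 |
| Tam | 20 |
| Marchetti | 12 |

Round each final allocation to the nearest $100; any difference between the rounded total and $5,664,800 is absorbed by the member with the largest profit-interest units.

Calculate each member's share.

Bergstrom: $171,700 · Tam: $3,433,200 · Marchetti: $2,059,900

Profit-interest units total: 1 + 20 + 12 = 33.
Unrounded shares: Bergstrom 171,660.61; Tam 3,433,212.12; Marchetti 2,059,927.27.
At nearest $100: Bergstrom $171,700; Tam $3,433,200; Marchetti $2,059,900. Sum = $5,664,800.
No rounding difference to absorb.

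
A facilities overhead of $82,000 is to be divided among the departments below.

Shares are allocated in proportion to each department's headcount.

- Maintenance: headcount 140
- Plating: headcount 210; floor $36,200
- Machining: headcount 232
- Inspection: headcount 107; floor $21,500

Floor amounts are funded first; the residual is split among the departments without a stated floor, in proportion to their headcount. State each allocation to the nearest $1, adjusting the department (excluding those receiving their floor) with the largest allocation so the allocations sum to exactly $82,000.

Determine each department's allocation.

Minimums first: Plating $36,200; Inspection $21,500. Remaining pool $24,300.
Remaining pool split over remaining headcount 372: Maintenance 9,145.16 → $9,145; Machining 15,154.84 → $15,155.

Maintenance: $9,145 | Plating: $36,200 | Machining: $15,155 | Inspection: $21,500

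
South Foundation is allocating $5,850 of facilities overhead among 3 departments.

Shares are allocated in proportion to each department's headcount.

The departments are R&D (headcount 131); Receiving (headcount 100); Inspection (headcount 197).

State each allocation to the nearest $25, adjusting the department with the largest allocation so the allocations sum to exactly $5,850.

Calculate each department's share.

R&D: $1,800 · Receiving: $1,375 · Inspection: $2,675

Combined headcount = 428.
Unrounded shares: R&D 131/428 × $5,850 = 1,790.54; Receiving 100/428 × $5,850 = 1,366.82; Inspection 197/428 × $5,850 = 2,692.64.
Rounded to nearest $25: R&D $1,800; Receiving $1,375; Inspection $2,700. Sum = $5,875.
Difference $5,850 − $5,875 = −$25 applied to largest allocation (Inspection): Inspection becomes $2,675.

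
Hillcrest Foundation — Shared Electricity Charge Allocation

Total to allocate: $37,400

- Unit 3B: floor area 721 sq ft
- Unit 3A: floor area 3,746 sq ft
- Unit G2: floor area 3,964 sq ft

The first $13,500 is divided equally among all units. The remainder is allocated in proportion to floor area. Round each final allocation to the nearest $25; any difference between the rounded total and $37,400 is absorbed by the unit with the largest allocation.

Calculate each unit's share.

Unit 3B: $6,550; Unit 3A: $15,125; Unit G2: $15,725

Equal tier: $13,500 ÷ 3 = $4,500 apiece.
Remainder $23,900 by floor area (total 8,431): Unit 3B 2,043.87 → $2,050; Unit 3A 10,619.07 → $10,625; Unit G2 11,237.05 → $11,225.
Totals: Unit 3B $4,500 + $2,050 = $6,550; Unit 3A $4,500 + $10,625 = $15,125; Unit G2 $4,500 + $11,225 = $15,725.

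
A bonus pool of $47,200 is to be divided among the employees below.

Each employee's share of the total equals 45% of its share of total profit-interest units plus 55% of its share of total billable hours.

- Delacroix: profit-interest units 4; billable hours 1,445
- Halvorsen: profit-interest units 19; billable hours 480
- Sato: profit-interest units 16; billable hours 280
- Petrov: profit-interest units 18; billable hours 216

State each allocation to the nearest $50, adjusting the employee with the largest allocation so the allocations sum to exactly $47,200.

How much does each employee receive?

Totals — profit-interest units 57, billable hours 2,421.
Combined weights (45% profit-interest units + 55% billable hours): Delacroix 0.3599; Halvorsen 0.2590; Sato 0.1899; Petrov 0.1912.
Pro-rata amounts: Delacroix 16,985.03; Halvorsen 12,226.96; Sato 8,964.50; Petrov 9,023.50.
At nearest $50: Delacroix $17,000; Halvorsen $12,250; Sato $8,950; Petrov $9,000. Sum = $47,200.
Sum already equals the total — no adjustment.

Delacroix: $17,000; Halvorsen: $12,250; Sato: $8,950; Petrov: $9,000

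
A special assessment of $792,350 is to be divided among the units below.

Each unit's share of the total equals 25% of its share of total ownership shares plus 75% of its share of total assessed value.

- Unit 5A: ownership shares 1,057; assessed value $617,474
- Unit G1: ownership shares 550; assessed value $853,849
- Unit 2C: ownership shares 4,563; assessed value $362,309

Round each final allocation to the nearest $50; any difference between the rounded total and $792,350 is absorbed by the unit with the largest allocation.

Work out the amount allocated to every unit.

Ownership shares total 6,170; assessed value total 1,833,632.
Composite weights (25% ownership shares + 75% assessed value): Unit 5A 0.2954; Unit G1 0.3715; Unit 2C 0.3331.
Proportional shares: Unit 5A 234,052.31; Unit G1 294,381.97; Unit 2C 263,915.72.
After rounding ($50): Unit 5A $234,050; Unit G1 $294,400; Unit 2C $263,900. Sum = $792,350.
Sum already equals the total — no adjustment.

Unit 5A: $234,050 | Unit G1: $294,400 | Unit 2C: $263,900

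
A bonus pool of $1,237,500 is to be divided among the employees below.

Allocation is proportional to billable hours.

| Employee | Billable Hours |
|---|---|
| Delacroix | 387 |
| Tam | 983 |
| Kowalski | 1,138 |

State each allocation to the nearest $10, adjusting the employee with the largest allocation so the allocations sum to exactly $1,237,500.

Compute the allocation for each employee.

Delacroix: $190,950; Tam: $485,030; Kowalski: $561,520

Sum of billable hours: 2,508.
Unrounded shares: Delacroix 387/2,508 × $1,237,500 = 190,953.95; Tam 983/2,508 × $1,237,500 = 485,032.89; Kowalski 1,138/2,508 × $1,237,500 = 561,513.16.
After rounding ($10): Delacroix $190,950; Tam $485,030; Kowalski $561,510. Sum = $1,237,490.
Difference $1,237,500 − $1,237,490 = +$10 applied to largest allocation (Kowalski): Kowalski becomes $561,520.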